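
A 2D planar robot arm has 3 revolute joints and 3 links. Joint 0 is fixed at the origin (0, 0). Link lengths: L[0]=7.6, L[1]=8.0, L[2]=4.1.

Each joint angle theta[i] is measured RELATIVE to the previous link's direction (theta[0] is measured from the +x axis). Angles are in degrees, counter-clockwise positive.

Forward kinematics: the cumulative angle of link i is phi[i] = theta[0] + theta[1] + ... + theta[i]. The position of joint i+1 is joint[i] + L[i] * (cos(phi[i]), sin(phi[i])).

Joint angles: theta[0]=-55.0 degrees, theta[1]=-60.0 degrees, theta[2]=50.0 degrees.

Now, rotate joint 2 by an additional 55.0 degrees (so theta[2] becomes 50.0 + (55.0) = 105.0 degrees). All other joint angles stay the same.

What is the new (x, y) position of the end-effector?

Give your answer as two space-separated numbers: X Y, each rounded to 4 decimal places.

Answer: 5.0159 -14.1880

Derivation:
joint[0] = (0.0000, 0.0000)  (base)
link 0: phi[0] = -55 = -55 deg
  cos(-55 deg) = 0.5736, sin(-55 deg) = -0.8192
  joint[1] = (0.0000, 0.0000) + 7.6 * (0.5736, -0.8192) = (0.0000 + 4.3592, 0.0000 + -6.2256) = (4.3592, -6.2256)
link 1: phi[1] = -55 + -60 = -115 deg
  cos(-115 deg) = -0.4226, sin(-115 deg) = -0.9063
  joint[2] = (4.3592, -6.2256) + 8 * (-0.4226, -0.9063) = (4.3592 + -3.3809, -6.2256 + -7.2505) = (0.9782, -13.4760)
link 2: phi[2] = -55 + -60 + 105 = -10 deg
  cos(-10 deg) = 0.9848, sin(-10 deg) = -0.1736
  joint[3] = (0.9782, -13.4760) + 4.1 * (0.9848, -0.1736) = (0.9782 + 4.0377, -13.4760 + -0.7120) = (5.0159, -14.1880)
End effector: (5.0159, -14.1880)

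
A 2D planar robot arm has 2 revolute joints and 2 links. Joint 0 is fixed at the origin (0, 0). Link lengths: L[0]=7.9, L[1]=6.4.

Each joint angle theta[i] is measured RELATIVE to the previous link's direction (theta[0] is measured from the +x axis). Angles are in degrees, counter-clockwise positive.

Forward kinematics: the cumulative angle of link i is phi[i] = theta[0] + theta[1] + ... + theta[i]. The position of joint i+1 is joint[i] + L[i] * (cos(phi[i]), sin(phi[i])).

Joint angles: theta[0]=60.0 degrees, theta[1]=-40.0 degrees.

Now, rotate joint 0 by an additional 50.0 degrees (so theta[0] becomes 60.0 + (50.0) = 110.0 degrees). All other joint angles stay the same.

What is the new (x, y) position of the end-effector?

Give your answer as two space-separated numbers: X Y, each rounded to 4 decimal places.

joint[0] = (0.0000, 0.0000)  (base)
link 0: phi[0] = 110 = 110 deg
  cos(110 deg) = -0.3420, sin(110 deg) = 0.9397
  joint[1] = (0.0000, 0.0000) + 7.9 * (-0.3420, 0.9397) = (0.0000 + -2.7020, 0.0000 + 7.4236) = (-2.7020, 7.4236)
link 1: phi[1] = 110 + -40 = 70 deg
  cos(70 deg) = 0.3420, sin(70 deg) = 0.9397
  joint[2] = (-2.7020, 7.4236) + 6.4 * (0.3420, 0.9397) = (-2.7020 + 2.1889, 7.4236 + 6.0140) = (-0.5130, 13.4376)
End effector: (-0.5130, 13.4376)

Answer: -0.5130 13.4376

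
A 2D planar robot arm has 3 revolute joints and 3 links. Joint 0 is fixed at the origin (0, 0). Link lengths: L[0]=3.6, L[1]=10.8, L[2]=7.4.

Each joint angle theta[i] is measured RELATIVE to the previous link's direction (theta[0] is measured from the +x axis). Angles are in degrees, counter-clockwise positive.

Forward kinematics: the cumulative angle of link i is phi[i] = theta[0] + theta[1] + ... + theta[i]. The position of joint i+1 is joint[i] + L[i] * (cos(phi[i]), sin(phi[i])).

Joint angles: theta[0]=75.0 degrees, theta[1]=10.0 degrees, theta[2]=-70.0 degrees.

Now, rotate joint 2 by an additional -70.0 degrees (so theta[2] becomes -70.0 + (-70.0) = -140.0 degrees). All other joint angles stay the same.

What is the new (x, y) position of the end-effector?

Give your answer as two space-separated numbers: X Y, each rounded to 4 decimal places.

joint[0] = (0.0000, 0.0000)  (base)
link 0: phi[0] = 75 = 75 deg
  cos(75 deg) = 0.2588, sin(75 deg) = 0.9659
  joint[1] = (0.0000, 0.0000) + 3.6 * (0.2588, 0.9659) = (0.0000 + 0.9317, 0.0000 + 3.4773) = (0.9317, 3.4773)
link 1: phi[1] = 75 + 10 = 85 deg
  cos(85 deg) = 0.0872, sin(85 deg) = 0.9962
  joint[2] = (0.9317, 3.4773) + 10.8 * (0.0872, 0.9962) = (0.9317 + 0.9413, 3.4773 + 10.7589) = (1.8730, 14.2362)
link 2: phi[2] = 75 + 10 + -140 = -55 deg
  cos(-55 deg) = 0.5736, sin(-55 deg) = -0.8192
  joint[3] = (1.8730, 14.2362) + 7.4 * (0.5736, -0.8192) = (1.8730 + 4.2445, 14.2362 + -6.0617) = (6.1175, 8.1745)
End effector: (6.1175, 8.1745)

Answer: 6.1175 8.1745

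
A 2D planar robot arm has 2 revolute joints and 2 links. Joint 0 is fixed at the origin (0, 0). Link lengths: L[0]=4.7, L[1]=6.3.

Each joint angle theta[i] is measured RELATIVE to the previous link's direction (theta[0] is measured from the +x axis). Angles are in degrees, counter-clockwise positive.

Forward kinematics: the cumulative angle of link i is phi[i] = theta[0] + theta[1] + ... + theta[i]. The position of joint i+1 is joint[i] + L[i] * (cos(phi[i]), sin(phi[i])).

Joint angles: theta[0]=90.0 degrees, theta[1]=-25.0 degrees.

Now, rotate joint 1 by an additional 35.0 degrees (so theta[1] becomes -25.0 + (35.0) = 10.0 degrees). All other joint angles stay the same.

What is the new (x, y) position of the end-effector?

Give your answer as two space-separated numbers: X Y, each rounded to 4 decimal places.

joint[0] = (0.0000, 0.0000)  (base)
link 0: phi[0] = 90 = 90 deg
  cos(90 deg) = 0.0000, sin(90 deg) = 1.0000
  joint[1] = (0.0000, 0.0000) + 4.7 * (0.0000, 1.0000) = (0.0000 + 0.0000, 0.0000 + 4.7000) = (0.0000, 4.7000)
link 1: phi[1] = 90 + 10 = 100 deg
  cos(100 deg) = -0.1736, sin(100 deg) = 0.9848
  joint[2] = (0.0000, 4.7000) + 6.3 * (-0.1736, 0.9848) = (0.0000 + -1.0940, 4.7000 + 6.2043) = (-1.0940, 10.9043)
End effector: (-1.0940, 10.9043)

Answer: -1.0940 10.9043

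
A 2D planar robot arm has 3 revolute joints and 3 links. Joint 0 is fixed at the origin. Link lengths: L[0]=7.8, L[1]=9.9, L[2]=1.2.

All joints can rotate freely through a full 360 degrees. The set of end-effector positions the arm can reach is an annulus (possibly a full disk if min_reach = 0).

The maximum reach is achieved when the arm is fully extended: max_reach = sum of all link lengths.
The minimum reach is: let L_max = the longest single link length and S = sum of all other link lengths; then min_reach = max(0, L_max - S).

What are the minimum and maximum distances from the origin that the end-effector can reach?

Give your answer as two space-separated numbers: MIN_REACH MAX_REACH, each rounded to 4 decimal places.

Answer: 0.9000 18.9000

Derivation:
Link lengths: [7.8, 9.9, 1.2]
max_reach = 7.8 + 9.9 + 1.2 = 18.9
L_max = max([7.8, 9.9, 1.2]) = 9.9
S (sum of others) = 18.9 - 9.9 = 9
min_reach = max(0, 9.9 - 9) = max(0, 0.9) = 0.9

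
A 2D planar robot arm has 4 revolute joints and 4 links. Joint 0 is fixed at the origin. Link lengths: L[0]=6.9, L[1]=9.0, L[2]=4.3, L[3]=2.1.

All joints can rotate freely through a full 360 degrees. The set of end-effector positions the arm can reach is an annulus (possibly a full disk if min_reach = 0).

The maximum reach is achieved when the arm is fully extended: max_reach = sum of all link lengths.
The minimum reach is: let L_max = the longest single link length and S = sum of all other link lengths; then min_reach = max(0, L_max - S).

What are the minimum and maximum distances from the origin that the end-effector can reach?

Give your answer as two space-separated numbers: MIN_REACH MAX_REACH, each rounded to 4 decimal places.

Answer: 0.0000 22.3000

Derivation:
Link lengths: [6.9, 9.0, 4.3, 2.1]
max_reach = 6.9 + 9 + 4.3 + 2.1 = 22.3
L_max = max([6.9, 9.0, 4.3, 2.1]) = 9
S (sum of others) = 22.3 - 9 = 13.3
min_reach = max(0, 9 - 13.3) = max(0, -4.3) = 0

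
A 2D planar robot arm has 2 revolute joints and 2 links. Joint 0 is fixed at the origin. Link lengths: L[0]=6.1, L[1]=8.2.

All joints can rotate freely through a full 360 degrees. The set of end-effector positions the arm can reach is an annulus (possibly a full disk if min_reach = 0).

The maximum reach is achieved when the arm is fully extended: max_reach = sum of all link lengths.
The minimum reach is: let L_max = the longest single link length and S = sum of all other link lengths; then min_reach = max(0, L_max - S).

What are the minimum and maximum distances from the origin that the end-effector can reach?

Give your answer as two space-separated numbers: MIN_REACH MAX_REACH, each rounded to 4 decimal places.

Answer: 2.1000 14.3000

Derivation:
Link lengths: [6.1, 8.2]
max_reach = 6.1 + 8.2 = 14.3
L_max = max([6.1, 8.2]) = 8.2
S (sum of others) = 14.3 - 8.2 = 6.1
min_reach = max(0, 8.2 - 6.1) = max(0, 2.1) = 2.1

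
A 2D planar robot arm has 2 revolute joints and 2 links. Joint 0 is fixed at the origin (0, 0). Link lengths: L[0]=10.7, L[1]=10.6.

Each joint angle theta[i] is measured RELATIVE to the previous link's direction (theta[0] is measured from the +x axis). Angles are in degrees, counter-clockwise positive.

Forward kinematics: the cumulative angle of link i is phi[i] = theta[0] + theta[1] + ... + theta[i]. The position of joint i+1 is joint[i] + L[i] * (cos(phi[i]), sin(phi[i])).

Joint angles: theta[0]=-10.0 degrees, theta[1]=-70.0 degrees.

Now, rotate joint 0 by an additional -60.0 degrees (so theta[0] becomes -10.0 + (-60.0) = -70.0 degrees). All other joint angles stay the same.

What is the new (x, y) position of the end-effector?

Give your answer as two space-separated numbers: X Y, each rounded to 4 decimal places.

joint[0] = (0.0000, 0.0000)  (base)
link 0: phi[0] = -70 = -70 deg
  cos(-70 deg) = 0.3420, sin(-70 deg) = -0.9397
  joint[1] = (0.0000, 0.0000) + 10.7 * (0.3420, -0.9397) = (0.0000 + 3.6596, 0.0000 + -10.0547) = (3.6596, -10.0547)
link 1: phi[1] = -70 + -70 = -140 deg
  cos(-140 deg) = -0.7660, sin(-140 deg) = -0.6428
  joint[2] = (3.6596, -10.0547) + 10.6 * (-0.7660, -0.6428) = (3.6596 + -8.1201, -10.0547 + -6.8135) = (-4.4605, -16.8683)
End effector: (-4.4605, -16.8683)

Answer: -4.4605 -16.8683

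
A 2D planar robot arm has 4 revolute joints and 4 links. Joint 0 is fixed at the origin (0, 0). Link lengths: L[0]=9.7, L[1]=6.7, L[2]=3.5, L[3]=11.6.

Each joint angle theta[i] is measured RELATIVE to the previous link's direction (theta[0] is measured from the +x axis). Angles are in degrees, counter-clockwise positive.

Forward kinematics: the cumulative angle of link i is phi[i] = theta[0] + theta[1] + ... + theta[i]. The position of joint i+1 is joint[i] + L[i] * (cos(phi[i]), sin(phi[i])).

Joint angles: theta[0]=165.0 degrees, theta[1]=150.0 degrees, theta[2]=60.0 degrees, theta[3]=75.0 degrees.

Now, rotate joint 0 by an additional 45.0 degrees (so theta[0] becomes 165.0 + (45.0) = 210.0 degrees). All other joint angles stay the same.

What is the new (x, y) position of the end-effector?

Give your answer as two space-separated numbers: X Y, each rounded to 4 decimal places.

joint[0] = (0.0000, 0.0000)  (base)
link 0: phi[0] = 210 = 210 deg
  cos(210 deg) = -0.8660, sin(210 deg) = -0.5000
  joint[1] = (0.0000, 0.0000) + 9.7 * (-0.8660, -0.5000) = (0.0000 + -8.4004, 0.0000 + -4.8500) = (-8.4004, -4.8500)
link 1: phi[1] = 210 + 150 = 360 deg
  cos(360 deg) = 1.0000, sin(360 deg) = -0.0000
  joint[2] = (-8.4004, -4.8500) + 6.7 * (1.0000, -0.0000) = (-8.4004 + 6.7000, -4.8500 + -0.0000) = (-1.7004, -4.8500)
link 2: phi[2] = 210 + 150 + 60 = 420 deg
  cos(420 deg) = 0.5000, sin(420 deg) = 0.8660
  joint[3] = (-1.7004, -4.8500) + 3.5 * (0.5000, 0.8660) = (-1.7004 + 1.7500, -4.8500 + 3.0311) = (0.0496, -1.8189)
link 3: phi[3] = 210 + 150 + 60 + 75 = 495 deg
  cos(495 deg) = -0.7071, sin(495 deg) = 0.7071
  joint[4] = (0.0496, -1.8189) + 11.6 * (-0.7071, 0.7071) = (0.0496 + -8.2024, -1.8189 + 8.2024) = (-8.1529, 6.3835)
End effector: (-8.1529, 6.3835)

Answer: -8.1529 6.3835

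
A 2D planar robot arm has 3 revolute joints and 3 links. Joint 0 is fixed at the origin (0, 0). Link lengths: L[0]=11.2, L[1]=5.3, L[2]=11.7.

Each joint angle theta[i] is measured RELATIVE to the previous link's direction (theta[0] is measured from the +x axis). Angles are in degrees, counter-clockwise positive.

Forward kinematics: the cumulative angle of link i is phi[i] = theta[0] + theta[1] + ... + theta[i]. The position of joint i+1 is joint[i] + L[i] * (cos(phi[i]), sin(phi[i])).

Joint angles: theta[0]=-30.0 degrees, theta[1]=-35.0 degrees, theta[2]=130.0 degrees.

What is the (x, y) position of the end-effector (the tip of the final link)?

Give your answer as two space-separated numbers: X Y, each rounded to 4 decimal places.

Answer: 16.8840 0.2004

Derivation:
joint[0] = (0.0000, 0.0000)  (base)
link 0: phi[0] = -30 = -30 deg
  cos(-30 deg) = 0.8660, sin(-30 deg) = -0.5000
  joint[1] = (0.0000, 0.0000) + 11.2 * (0.8660, -0.5000) = (0.0000 + 9.6995, 0.0000 + -5.6000) = (9.6995, -5.6000)
link 1: phi[1] = -30 + -35 = -65 deg
  cos(-65 deg) = 0.4226, sin(-65 deg) = -0.9063
  joint[2] = (9.6995, -5.6000) + 5.3 * (0.4226, -0.9063) = (9.6995 + 2.2399, -5.6000 + -4.8034) = (11.9394, -10.4034)
link 2: phi[2] = -30 + -35 + 130 = 65 deg
  cos(65 deg) = 0.4226, sin(65 deg) = 0.9063
  joint[3] = (11.9394, -10.4034) + 11.7 * (0.4226, 0.9063) = (11.9394 + 4.9446, -10.4034 + 10.6038) = (16.8840, 0.2004)
End effector: (16.8840, 0.2004)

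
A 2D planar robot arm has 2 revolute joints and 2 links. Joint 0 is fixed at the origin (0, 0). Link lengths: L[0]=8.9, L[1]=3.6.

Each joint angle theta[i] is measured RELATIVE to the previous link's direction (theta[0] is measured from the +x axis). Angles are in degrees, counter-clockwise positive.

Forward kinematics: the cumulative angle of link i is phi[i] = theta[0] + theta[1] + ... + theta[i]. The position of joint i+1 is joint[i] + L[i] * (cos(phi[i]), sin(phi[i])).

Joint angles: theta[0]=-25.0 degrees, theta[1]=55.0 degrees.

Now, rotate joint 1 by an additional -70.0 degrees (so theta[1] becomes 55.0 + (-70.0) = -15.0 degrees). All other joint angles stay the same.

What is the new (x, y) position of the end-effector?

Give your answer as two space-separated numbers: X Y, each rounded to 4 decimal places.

joint[0] = (0.0000, 0.0000)  (base)
link 0: phi[0] = -25 = -25 deg
  cos(-25 deg) = 0.9063, sin(-25 deg) = -0.4226
  joint[1] = (0.0000, 0.0000) + 8.9 * (0.9063, -0.4226) = (0.0000 + 8.0661, 0.0000 + -3.7613) = (8.0661, -3.7613)
link 1: phi[1] = -25 + -15 = -40 deg
  cos(-40 deg) = 0.7660, sin(-40 deg) = -0.6428
  joint[2] = (8.0661, -3.7613) + 3.6 * (0.7660, -0.6428) = (8.0661 + 2.7578, -3.7613 + -2.3140) = (10.8239, -6.0753)
End effector: (10.8239, -6.0753)

Answer: 10.8239 -6.0753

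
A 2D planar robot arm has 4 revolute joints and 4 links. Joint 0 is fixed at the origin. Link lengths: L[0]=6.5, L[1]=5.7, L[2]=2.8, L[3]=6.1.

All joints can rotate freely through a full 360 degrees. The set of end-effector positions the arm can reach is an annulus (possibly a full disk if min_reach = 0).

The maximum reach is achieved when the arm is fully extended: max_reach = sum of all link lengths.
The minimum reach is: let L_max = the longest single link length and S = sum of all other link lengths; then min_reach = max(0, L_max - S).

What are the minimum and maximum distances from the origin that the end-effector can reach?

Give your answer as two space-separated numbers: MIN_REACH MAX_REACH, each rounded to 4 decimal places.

Answer: 0.0000 21.1000

Derivation:
Link lengths: [6.5, 5.7, 2.8, 6.1]
max_reach = 6.5 + 5.7 + 2.8 + 6.1 = 21.1
L_max = max([6.5, 5.7, 2.8, 6.1]) = 6.5
S (sum of others) = 21.1 - 6.5 = 14.6
min_reach = max(0, 6.5 - 14.6) = max(0, -8.1) = 0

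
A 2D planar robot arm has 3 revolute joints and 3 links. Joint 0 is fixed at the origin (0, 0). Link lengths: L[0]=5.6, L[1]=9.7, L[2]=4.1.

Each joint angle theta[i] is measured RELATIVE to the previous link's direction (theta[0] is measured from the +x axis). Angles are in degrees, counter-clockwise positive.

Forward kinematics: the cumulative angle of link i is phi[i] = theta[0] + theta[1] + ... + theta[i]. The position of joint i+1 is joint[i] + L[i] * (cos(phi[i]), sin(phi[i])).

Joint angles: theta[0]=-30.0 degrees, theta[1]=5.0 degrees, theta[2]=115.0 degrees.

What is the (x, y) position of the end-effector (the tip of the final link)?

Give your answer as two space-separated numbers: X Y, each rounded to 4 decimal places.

joint[0] = (0.0000, 0.0000)  (base)
link 0: phi[0] = -30 = -30 deg
  cos(-30 deg) = 0.8660, sin(-30 deg) = -0.5000
  joint[1] = (0.0000, 0.0000) + 5.6 * (0.8660, -0.5000) = (0.0000 + 4.8497, 0.0000 + -2.8000) = (4.8497, -2.8000)
link 1: phi[1] = -30 + 5 = -25 deg
  cos(-25 deg) = 0.9063, sin(-25 deg) = -0.4226
  joint[2] = (4.8497, -2.8000) + 9.7 * (0.9063, -0.4226) = (4.8497 + 8.7912, -2.8000 + -4.0994) = (13.6409, -6.8994)
link 2: phi[2] = -30 + 5 + 115 = 90 deg
  cos(90 deg) = 0.0000, sin(90 deg) = 1.0000
  joint[3] = (13.6409, -6.8994) + 4.1 * (0.0000, 1.0000) = (13.6409 + 0.0000, -6.8994 + 4.1000) = (13.6409, -2.7994)
End effector: (13.6409, -2.7994)

Answer: 13.6409 -2.7994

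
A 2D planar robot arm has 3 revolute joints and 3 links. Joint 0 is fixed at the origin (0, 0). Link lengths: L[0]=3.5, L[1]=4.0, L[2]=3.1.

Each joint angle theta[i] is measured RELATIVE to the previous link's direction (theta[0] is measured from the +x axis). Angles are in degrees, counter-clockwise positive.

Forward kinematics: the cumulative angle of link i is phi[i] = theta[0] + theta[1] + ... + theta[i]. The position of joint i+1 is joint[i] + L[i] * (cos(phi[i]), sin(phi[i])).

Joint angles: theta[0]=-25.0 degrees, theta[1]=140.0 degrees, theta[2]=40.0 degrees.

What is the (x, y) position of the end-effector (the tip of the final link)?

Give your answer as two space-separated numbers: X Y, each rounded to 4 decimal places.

Answer: -1.3279 3.4562

Derivation:
joint[0] = (0.0000, 0.0000)  (base)
link 0: phi[0] = -25 = -25 deg
  cos(-25 deg) = 0.9063, sin(-25 deg) = -0.4226
  joint[1] = (0.0000, 0.0000) + 3.5 * (0.9063, -0.4226) = (0.0000 + 3.1721, 0.0000 + -1.4792) = (3.1721, -1.4792)
link 1: phi[1] = -25 + 140 = 115 deg
  cos(115 deg) = -0.4226, sin(115 deg) = 0.9063
  joint[2] = (3.1721, -1.4792) + 4 * (-0.4226, 0.9063) = (3.1721 + -1.6905, -1.4792 + 3.6252) = (1.4816, 2.1461)
link 2: phi[2] = -25 + 140 + 40 = 155 deg
  cos(155 deg) = -0.9063, sin(155 deg) = 0.4226
  joint[3] = (1.4816, 2.1461) + 3.1 * (-0.9063, 0.4226) = (1.4816 + -2.8096, 2.1461 + 1.3101) = (-1.3279, 3.4562)
End effector: (-1.3279, 3.4562)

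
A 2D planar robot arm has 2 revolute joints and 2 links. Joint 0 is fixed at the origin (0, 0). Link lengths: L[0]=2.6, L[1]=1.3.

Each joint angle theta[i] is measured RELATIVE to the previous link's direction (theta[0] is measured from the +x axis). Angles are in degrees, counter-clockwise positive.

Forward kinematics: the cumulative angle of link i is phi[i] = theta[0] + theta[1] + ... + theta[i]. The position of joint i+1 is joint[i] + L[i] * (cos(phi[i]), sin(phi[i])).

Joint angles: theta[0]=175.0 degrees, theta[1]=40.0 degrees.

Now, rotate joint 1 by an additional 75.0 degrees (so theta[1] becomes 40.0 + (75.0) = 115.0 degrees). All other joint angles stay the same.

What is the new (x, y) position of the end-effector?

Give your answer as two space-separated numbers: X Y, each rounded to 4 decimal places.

Answer: -2.1455 -0.9950

Derivation:
joint[0] = (0.0000, 0.0000)  (base)
link 0: phi[0] = 175 = 175 deg
  cos(175 deg) = -0.9962, sin(175 deg) = 0.0872
  joint[1] = (0.0000, 0.0000) + 2.6 * (-0.9962, 0.0872) = (0.0000 + -2.5901, 0.0000 + 0.2266) = (-2.5901, 0.2266)
link 1: phi[1] = 175 + 115 = 290 deg
  cos(290 deg) = 0.3420, sin(290 deg) = -0.9397
  joint[2] = (-2.5901, 0.2266) + 1.3 * (0.3420, -0.9397) = (-2.5901 + 0.4446, 0.2266 + -1.2216) = (-2.1455, -0.9950)
End effector: (-2.1455, -0.9950)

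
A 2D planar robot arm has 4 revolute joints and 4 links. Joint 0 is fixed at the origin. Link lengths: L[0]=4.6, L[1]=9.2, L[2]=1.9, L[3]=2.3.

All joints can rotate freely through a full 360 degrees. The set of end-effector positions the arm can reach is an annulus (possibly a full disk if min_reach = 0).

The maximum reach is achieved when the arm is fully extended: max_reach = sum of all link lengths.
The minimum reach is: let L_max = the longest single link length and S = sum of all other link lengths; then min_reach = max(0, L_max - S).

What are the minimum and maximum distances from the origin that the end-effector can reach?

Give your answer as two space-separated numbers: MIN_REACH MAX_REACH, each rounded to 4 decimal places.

Link lengths: [4.6, 9.2, 1.9, 2.3]
max_reach = 4.6 + 9.2 + 1.9 + 2.3 = 18
L_max = max([4.6, 9.2, 1.9, 2.3]) = 9.2
S (sum of others) = 18 - 9.2 = 8.8
min_reach = max(0, 9.2 - 8.8) = max(0, 0.4) = 0.4

Answer: 0.4000 18.0000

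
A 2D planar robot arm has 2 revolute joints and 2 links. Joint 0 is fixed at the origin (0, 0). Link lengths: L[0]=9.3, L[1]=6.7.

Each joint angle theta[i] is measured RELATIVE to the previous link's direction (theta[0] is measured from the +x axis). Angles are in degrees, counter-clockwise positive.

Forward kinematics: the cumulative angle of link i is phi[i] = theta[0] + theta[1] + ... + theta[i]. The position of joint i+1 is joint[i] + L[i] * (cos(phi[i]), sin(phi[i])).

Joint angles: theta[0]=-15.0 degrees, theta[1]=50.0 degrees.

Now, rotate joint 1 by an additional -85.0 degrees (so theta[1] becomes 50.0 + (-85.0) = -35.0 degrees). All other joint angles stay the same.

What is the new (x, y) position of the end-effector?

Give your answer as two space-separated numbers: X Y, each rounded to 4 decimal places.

Answer: 13.2898 -7.5395

Derivation:
joint[0] = (0.0000, 0.0000)  (base)
link 0: phi[0] = -15 = -15 deg
  cos(-15 deg) = 0.9659, sin(-15 deg) = -0.2588
  joint[1] = (0.0000, 0.0000) + 9.3 * (0.9659, -0.2588) = (0.0000 + 8.9831, 0.0000 + -2.4070) = (8.9831, -2.4070)
link 1: phi[1] = -15 + -35 = -50 deg
  cos(-50 deg) = 0.6428, sin(-50 deg) = -0.7660
  joint[2] = (8.9831, -2.4070) + 6.7 * (0.6428, -0.7660) = (8.9831 + 4.3067, -2.4070 + -5.1325) = (13.2898, -7.5395)
End effector: (13.2898, -7.5395)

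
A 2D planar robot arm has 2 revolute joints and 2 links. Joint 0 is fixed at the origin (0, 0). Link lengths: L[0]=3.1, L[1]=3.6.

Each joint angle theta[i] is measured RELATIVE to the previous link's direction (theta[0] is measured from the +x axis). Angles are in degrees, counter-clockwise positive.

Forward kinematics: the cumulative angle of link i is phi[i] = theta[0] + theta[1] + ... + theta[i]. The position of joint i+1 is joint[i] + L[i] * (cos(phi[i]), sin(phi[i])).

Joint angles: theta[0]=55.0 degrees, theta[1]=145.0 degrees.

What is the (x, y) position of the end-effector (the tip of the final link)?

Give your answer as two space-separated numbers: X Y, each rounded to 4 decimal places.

joint[0] = (0.0000, 0.0000)  (base)
link 0: phi[0] = 55 = 55 deg
  cos(55 deg) = 0.5736, sin(55 deg) = 0.8192
  joint[1] = (0.0000, 0.0000) + 3.1 * (0.5736, 0.8192) = (0.0000 + 1.7781, 0.0000 + 2.5394) = (1.7781, 2.5394)
link 1: phi[1] = 55 + 145 = 200 deg
  cos(200 deg) = -0.9397, sin(200 deg) = -0.3420
  joint[2] = (1.7781, 2.5394) + 3.6 * (-0.9397, -0.3420) = (1.7781 + -3.3829, 2.5394 + -1.2313) = (-1.6048, 1.3081)
End effector: (-1.6048, 1.3081)

Answer: -1.6048 1.3081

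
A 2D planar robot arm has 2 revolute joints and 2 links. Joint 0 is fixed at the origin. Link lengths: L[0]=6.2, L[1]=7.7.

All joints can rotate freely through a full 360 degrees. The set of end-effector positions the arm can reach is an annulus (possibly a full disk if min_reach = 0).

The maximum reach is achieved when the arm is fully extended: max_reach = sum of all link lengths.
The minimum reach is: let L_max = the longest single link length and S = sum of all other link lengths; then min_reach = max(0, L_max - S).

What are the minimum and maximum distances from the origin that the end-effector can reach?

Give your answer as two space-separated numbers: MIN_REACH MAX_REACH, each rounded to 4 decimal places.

Link lengths: [6.2, 7.7]
max_reach = 6.2 + 7.7 = 13.9
L_max = max([6.2, 7.7]) = 7.7
S (sum of others) = 13.9 - 7.7 = 6.2
min_reach = max(0, 7.7 - 6.2) = max(0, 1.5) = 1.5

Answer: 1.5000 13.9000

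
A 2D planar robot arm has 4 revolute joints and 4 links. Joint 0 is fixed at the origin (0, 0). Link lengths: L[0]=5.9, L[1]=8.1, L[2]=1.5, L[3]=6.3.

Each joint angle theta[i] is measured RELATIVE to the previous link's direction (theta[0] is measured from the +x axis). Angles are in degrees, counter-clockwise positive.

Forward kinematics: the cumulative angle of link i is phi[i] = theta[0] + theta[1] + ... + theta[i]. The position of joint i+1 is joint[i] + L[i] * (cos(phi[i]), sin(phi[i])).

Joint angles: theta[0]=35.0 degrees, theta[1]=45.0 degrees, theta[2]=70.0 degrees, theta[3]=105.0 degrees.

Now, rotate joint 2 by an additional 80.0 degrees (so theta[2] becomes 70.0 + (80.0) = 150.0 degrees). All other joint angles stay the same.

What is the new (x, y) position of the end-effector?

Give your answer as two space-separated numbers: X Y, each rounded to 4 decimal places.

Answer: 10.9851 7.5495

Derivation:
joint[0] = (0.0000, 0.0000)  (base)
link 0: phi[0] = 35 = 35 deg
  cos(35 deg) = 0.8192, sin(35 deg) = 0.5736
  joint[1] = (0.0000, 0.0000) + 5.9 * (0.8192, 0.5736) = (0.0000 + 4.8330, 0.0000 + 3.3841) = (4.8330, 3.3841)
link 1: phi[1] = 35 + 45 = 80 deg
  cos(80 deg) = 0.1736, sin(80 deg) = 0.9848
  joint[2] = (4.8330, 3.3841) + 8.1 * (0.1736, 0.9848) = (4.8330 + 1.4066, 3.3841 + 7.9769) = (6.2395, 11.3610)
link 2: phi[2] = 35 + 45 + 150 = 230 deg
  cos(230 deg) = -0.6428, sin(230 deg) = -0.7660
  joint[3] = (6.2395, 11.3610) + 1.5 * (-0.6428, -0.7660) = (6.2395 + -0.9642, 11.3610 + -1.1491) = (5.2754, 10.2120)
link 3: phi[3] = 35 + 45 + 150 + 105 = 335 deg
  cos(335 deg) = 0.9063, sin(335 deg) = -0.4226
  joint[4] = (5.2754, 10.2120) + 6.3 * (0.9063, -0.4226) = (5.2754 + 5.7097, 10.2120 + -2.6625) = (10.9851, 7.5495)
End effector: (10.9851, 7.5495)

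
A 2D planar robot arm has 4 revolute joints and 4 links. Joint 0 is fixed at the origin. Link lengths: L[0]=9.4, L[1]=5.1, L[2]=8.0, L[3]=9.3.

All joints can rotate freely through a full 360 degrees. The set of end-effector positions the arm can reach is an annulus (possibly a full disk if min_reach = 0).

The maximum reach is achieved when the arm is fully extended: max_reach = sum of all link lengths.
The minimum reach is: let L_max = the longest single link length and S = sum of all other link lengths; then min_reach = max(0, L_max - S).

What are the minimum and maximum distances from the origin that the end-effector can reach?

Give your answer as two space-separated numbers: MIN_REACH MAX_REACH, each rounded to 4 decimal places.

Answer: 0.0000 31.8000

Derivation:
Link lengths: [9.4, 5.1, 8.0, 9.3]
max_reach = 9.4 + 5.1 + 8 + 9.3 = 31.8
L_max = max([9.4, 5.1, 8.0, 9.3]) = 9.4
S (sum of others) = 31.8 - 9.4 = 22.4
min_reach = max(0, 9.4 - 22.4) = max(0, -13) = 0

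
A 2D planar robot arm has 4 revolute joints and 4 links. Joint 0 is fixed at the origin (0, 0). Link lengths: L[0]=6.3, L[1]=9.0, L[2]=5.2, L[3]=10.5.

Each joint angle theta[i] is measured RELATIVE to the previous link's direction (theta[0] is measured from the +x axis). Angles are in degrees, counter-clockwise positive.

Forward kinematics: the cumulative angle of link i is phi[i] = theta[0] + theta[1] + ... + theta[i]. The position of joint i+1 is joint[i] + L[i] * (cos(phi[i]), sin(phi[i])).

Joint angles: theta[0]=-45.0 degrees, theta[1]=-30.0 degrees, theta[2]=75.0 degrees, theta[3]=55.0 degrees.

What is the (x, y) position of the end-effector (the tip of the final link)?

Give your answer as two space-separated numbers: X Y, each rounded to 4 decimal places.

joint[0] = (0.0000, 0.0000)  (base)
link 0: phi[0] = -45 = -45 deg
  cos(-45 deg) = 0.7071, sin(-45 deg) = -0.7071
  joint[1] = (0.0000, 0.0000) + 6.3 * (0.7071, -0.7071) = (0.0000 + 4.4548, 0.0000 + -4.4548) = (4.4548, -4.4548)
link 1: phi[1] = -45 + -30 = -75 deg
  cos(-75 deg) = 0.2588, sin(-75 deg) = -0.9659
  joint[2] = (4.4548, -4.4548) + 9 * (0.2588, -0.9659) = (4.4548 + 2.3294, -4.4548 + -8.6933) = (6.7841, -13.1481)
link 2: phi[2] = -45 + -30 + 75 = 0 deg
  cos(0 deg) = 1.0000, sin(0 deg) = 0.0000
  joint[3] = (6.7841, -13.1481) + 5.2 * (1.0000, 0.0000) = (6.7841 + 5.2000, -13.1481 + 0.0000) = (11.9841, -13.1481)
link 3: phi[3] = -45 + -30 + 75 + 55 = 55 deg
  cos(55 deg) = 0.5736, sin(55 deg) = 0.8192
  joint[4] = (11.9841, -13.1481) + 10.5 * (0.5736, 0.8192) = (11.9841 + 6.0226, -13.1481 + 8.6011) = (18.0067, -4.5470)
End effector: (18.0067, -4.5470)

Answer: 18.0067 -4.5470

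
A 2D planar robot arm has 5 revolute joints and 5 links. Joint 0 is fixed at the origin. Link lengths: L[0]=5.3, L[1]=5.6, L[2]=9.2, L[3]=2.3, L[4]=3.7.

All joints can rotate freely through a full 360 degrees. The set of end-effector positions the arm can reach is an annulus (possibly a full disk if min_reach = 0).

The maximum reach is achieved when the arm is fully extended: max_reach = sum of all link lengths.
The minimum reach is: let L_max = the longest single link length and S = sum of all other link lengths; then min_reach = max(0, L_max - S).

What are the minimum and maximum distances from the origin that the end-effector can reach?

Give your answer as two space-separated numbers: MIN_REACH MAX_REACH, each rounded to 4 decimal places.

Link lengths: [5.3, 5.6, 9.2, 2.3, 3.7]
max_reach = 5.3 + 5.6 + 9.2 + 2.3 + 3.7 = 26.1
L_max = max([5.3, 5.6, 9.2, 2.3, 3.7]) = 9.2
S (sum of others) = 26.1 - 9.2 = 16.9
min_reach = max(0, 9.2 - 16.9) = max(0, -7.7) = 0

Answer: 0.0000 26.1000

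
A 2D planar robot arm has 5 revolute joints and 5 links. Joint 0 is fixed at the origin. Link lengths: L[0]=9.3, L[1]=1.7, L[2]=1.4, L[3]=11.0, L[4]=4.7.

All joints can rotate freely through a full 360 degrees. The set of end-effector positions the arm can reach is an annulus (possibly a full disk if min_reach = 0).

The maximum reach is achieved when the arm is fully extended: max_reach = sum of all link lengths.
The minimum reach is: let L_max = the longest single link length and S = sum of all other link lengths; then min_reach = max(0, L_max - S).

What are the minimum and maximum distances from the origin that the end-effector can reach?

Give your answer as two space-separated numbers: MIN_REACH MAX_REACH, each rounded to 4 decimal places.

Answer: 0.0000 28.1000

Derivation:
Link lengths: [9.3, 1.7, 1.4, 11.0, 4.7]
max_reach = 9.3 + 1.7 + 1.4 + 11 + 4.7 = 28.1
L_max = max([9.3, 1.7, 1.4, 11.0, 4.7]) = 11
S (sum of others) = 28.1 - 11 = 17.1
min_reach = max(0, 11 - 17.1) = max(0, -6.1) = 0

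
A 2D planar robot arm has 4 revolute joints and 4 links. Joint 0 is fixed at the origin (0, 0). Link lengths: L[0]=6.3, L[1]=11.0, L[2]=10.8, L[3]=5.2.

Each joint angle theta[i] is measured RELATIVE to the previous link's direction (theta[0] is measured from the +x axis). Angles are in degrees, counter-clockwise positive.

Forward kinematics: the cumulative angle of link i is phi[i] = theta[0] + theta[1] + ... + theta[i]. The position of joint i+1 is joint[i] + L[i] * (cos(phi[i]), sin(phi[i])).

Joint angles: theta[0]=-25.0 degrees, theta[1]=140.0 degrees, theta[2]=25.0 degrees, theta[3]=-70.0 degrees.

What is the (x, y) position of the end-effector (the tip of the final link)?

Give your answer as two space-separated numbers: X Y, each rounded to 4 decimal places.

Answer: -5.4338 19.1354

Derivation:
joint[0] = (0.0000, 0.0000)  (base)
link 0: phi[0] = -25 = -25 deg
  cos(-25 deg) = 0.9063, sin(-25 deg) = -0.4226
  joint[1] = (0.0000, 0.0000) + 6.3 * (0.9063, -0.4226) = (0.0000 + 5.7097, 0.0000 + -2.6625) = (5.7097, -2.6625)
link 1: phi[1] = -25 + 140 = 115 deg
  cos(115 deg) = -0.4226, sin(115 deg) = 0.9063
  joint[2] = (5.7097, -2.6625) + 11 * (-0.4226, 0.9063) = (5.7097 + -4.6488, -2.6625 + 9.9694) = (1.0609, 7.3069)
link 2: phi[2] = -25 + 140 + 25 = 140 deg
  cos(140 deg) = -0.7660, sin(140 deg) = 0.6428
  joint[3] = (1.0609, 7.3069) + 10.8 * (-0.7660, 0.6428) = (1.0609 + -8.2733, 7.3069 + 6.9421) = (-7.2123, 14.2490)
link 3: phi[3] = -25 + 140 + 25 + -70 = 70 deg
  cos(70 deg) = 0.3420, sin(70 deg) = 0.9397
  joint[4] = (-7.2123, 14.2490) + 5.2 * (0.3420, 0.9397) = (-7.2123 + 1.7785, 14.2490 + 4.8864) = (-5.4338, 19.1354)
End effector: (-5.4338, 19.1354)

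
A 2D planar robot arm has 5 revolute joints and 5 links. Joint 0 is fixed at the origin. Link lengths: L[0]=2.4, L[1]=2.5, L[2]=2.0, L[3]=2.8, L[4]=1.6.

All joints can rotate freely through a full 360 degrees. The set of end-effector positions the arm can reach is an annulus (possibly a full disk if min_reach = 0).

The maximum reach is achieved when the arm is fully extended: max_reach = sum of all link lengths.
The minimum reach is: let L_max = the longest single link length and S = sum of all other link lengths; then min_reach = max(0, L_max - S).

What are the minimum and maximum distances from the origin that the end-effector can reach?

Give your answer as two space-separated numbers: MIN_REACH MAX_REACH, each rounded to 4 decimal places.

Link lengths: [2.4, 2.5, 2.0, 2.8, 1.6]
max_reach = 2.4 + 2.5 + 2 + 2.8 + 1.6 = 11.3
L_max = max([2.4, 2.5, 2.0, 2.8, 1.6]) = 2.8
S (sum of others) = 11.3 - 2.8 = 8.5
min_reach = max(0, 2.8 - 8.5) = max(0, -5.7) = 0

Answer: 0.0000 11.3000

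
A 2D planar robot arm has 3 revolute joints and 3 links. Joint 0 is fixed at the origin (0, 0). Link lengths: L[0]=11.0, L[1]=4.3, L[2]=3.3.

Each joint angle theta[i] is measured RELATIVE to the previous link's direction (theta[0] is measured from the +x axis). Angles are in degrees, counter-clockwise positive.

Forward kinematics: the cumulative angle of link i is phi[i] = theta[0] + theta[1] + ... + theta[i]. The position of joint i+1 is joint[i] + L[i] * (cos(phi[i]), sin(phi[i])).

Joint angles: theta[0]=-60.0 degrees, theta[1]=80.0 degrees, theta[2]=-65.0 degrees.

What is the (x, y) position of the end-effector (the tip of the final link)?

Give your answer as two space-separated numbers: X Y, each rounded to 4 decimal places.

Answer: 11.8741 -10.3890

Derivation:
joint[0] = (0.0000, 0.0000)  (base)
link 0: phi[0] = -60 = -60 deg
  cos(-60 deg) = 0.5000, sin(-60 deg) = -0.8660
  joint[1] = (0.0000, 0.0000) + 11 * (0.5000, -0.8660) = (0.0000 + 5.5000, 0.0000 + -9.5263) = (5.5000, -9.5263)
link 1: phi[1] = -60 + 80 = 20 deg
  cos(20 deg) = 0.9397, sin(20 deg) = 0.3420
  joint[2] = (5.5000, -9.5263) + 4.3 * (0.9397, 0.3420) = (5.5000 + 4.0407, -9.5263 + 1.4707) = (9.5407, -8.0556)
link 2: phi[2] = -60 + 80 + -65 = -45 deg
  cos(-45 deg) = 0.7071, sin(-45 deg) = -0.7071
  joint[3] = (9.5407, -8.0556) + 3.3 * (0.7071, -0.7071) = (9.5407 + 2.3335, -8.0556 + -2.3335) = (11.8741, -10.3890)
End effector: (11.8741, -10.3890)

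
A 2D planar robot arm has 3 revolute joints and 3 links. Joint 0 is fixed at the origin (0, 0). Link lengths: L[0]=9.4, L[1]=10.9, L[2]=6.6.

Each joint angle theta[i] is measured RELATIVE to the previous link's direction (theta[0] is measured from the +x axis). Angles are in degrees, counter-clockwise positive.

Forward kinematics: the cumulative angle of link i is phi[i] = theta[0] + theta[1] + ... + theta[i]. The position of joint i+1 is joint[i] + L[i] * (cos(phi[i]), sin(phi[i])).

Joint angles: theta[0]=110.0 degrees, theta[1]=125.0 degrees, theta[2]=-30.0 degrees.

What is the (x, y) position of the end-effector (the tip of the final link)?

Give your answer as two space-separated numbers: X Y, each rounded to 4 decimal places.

joint[0] = (0.0000, 0.0000)  (base)
link 0: phi[0] = 110 = 110 deg
  cos(110 deg) = -0.3420, sin(110 deg) = 0.9397
  joint[1] = (0.0000, 0.0000) + 9.4 * (-0.3420, 0.9397) = (0.0000 + -3.2150, 0.0000 + 8.8331) = (-3.2150, 8.8331)
link 1: phi[1] = 110 + 125 = 235 deg
  cos(235 deg) = -0.5736, sin(235 deg) = -0.8192
  joint[2] = (-3.2150, 8.8331) + 10.9 * (-0.5736, -0.8192) = (-3.2150 + -6.2520, 8.8331 + -8.9288) = (-9.4670, -0.0956)
link 2: phi[2] = 110 + 125 + -30 = 205 deg
  cos(205 deg) = -0.9063, sin(205 deg) = -0.4226
  joint[3] = (-9.4670, -0.0956) + 6.6 * (-0.9063, -0.4226) = (-9.4670 + -5.9816, -0.0956 + -2.7893) = (-15.4486, -2.8849)
End effector: (-15.4486, -2.8849)

Answer: -15.4486 -2.8849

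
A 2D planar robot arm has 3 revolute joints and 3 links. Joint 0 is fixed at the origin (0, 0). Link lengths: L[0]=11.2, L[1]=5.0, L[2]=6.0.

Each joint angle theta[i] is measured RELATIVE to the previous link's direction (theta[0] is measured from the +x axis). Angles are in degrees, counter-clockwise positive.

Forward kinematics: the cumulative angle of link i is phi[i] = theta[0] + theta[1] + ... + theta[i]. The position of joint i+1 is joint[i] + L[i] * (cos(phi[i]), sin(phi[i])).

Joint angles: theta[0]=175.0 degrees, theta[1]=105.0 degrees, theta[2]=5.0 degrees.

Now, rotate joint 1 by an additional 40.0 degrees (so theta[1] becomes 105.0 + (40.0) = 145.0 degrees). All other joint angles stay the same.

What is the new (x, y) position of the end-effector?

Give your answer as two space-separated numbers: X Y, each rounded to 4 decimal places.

joint[0] = (0.0000, 0.0000)  (base)
link 0: phi[0] = 175 = 175 deg
  cos(175 deg) = -0.9962, sin(175 deg) = 0.0872
  joint[1] = (0.0000, 0.0000) + 11.2 * (-0.9962, 0.0872) = (0.0000 + -11.1574, 0.0000 + 0.9761) = (-11.1574, 0.9761)
link 1: phi[1] = 175 + 145 = 320 deg
  cos(320 deg) = 0.7660, sin(320 deg) = -0.6428
  joint[2] = (-11.1574, 0.9761) + 5 * (0.7660, -0.6428) = (-11.1574 + 3.8302, 0.9761 + -3.2139) = (-7.3272, -2.2378)
link 2: phi[2] = 175 + 145 + 5 = 325 deg
  cos(325 deg) = 0.8192, sin(325 deg) = -0.5736
  joint[3] = (-7.3272, -2.2378) + 6 * (0.8192, -0.5736) = (-7.3272 + 4.9149, -2.2378 + -3.4415) = (-2.4122, -5.6793)
End effector: (-2.4122, -5.6793)

Answer: -2.4122 -5.6793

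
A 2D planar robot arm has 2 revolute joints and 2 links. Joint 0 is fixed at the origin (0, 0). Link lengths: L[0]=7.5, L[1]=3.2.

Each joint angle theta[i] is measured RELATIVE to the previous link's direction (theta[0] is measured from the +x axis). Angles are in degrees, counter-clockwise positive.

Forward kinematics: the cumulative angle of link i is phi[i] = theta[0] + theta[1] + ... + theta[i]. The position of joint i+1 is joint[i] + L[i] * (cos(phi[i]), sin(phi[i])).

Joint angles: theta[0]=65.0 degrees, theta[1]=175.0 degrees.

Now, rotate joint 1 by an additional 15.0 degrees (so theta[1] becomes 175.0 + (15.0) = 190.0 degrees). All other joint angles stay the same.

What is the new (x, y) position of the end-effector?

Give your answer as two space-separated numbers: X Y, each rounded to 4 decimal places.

Answer: 2.3414 3.7063

Derivation:
joint[0] = (0.0000, 0.0000)  (base)
link 0: phi[0] = 65 = 65 deg
  cos(65 deg) = 0.4226, sin(65 deg) = 0.9063
  joint[1] = (0.0000, 0.0000) + 7.5 * (0.4226, 0.9063) = (0.0000 + 3.1696, 0.0000 + 6.7973) = (3.1696, 6.7973)
link 1: phi[1] = 65 + 190 = 255 deg
  cos(255 deg) = -0.2588, sin(255 deg) = -0.9659
  joint[2] = (3.1696, 6.7973) + 3.2 * (-0.2588, -0.9659) = (3.1696 + -0.8282, 6.7973 + -3.0910) = (2.3414, 3.7063)
End effector: (2.3414, 3.7063)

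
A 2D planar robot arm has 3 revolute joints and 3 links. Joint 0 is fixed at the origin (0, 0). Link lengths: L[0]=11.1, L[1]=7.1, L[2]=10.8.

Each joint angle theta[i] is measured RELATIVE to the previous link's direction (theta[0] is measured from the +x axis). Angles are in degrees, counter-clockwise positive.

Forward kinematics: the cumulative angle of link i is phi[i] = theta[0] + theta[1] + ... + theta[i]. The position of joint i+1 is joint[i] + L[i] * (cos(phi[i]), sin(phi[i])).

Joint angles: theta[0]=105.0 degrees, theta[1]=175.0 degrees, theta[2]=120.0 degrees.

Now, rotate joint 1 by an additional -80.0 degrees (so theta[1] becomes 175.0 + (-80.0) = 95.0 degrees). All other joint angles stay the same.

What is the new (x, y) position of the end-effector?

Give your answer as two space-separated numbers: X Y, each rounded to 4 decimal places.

joint[0] = (0.0000, 0.0000)  (base)
link 0: phi[0] = 105 = 105 deg
  cos(105 deg) = -0.2588, sin(105 deg) = 0.9659
  joint[1] = (0.0000, 0.0000) + 11.1 * (-0.2588, 0.9659) = (0.0000 + -2.8729, 0.0000 + 10.7218) = (-2.8729, 10.7218)
link 1: phi[1] = 105 + 95 = 200 deg
  cos(200 deg) = -0.9397, sin(200 deg) = -0.3420
  joint[2] = (-2.8729, 10.7218) + 7.1 * (-0.9397, -0.3420) = (-2.8729 + -6.6718, 10.7218 + -2.4283) = (-9.5447, 8.2934)
link 2: phi[2] = 105 + 95 + 120 = 320 deg
  cos(320 deg) = 0.7660, sin(320 deg) = -0.6428
  joint[3] = (-9.5447, 8.2934) + 10.8 * (0.7660, -0.6428) = (-9.5447 + 8.2733, 8.2934 + -6.9421) = (-1.2714, 1.3513)
End effector: (-1.2714, 1.3513)

Answer: -1.2714 1.3513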